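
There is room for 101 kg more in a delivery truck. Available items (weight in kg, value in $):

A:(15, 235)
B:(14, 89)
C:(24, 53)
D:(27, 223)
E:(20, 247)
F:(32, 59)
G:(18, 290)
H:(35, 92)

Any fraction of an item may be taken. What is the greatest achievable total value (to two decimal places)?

Sort by value per unit weight and fill in that order.
Order: G (290/18=16.11) > A (235/15=15.67) > E (247/20=12.35) > D (223/27=8.26) > B (89/14=6.36) > H (92/35=2.63) > C (53/24=2.21) > F (59/32=1.84)
Fill: take G (18 @ 290) → take A (15 @ 235) → take E (20 @ 247) → take D (27 @ 223) → take B (14 @ 89) → take 7/35 of H → 18.40; 101/101 used.
Total value = 1102.40

1102.40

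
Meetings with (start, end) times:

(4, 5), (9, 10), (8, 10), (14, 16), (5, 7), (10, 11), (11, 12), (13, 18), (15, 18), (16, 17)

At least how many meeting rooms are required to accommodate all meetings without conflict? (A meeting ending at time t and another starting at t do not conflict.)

The answer is the maximum number of intervals overlapping at any instant.
starts: [4, 5, 8, 9, 10, 11, 13, 14, 15, 16]
ends:   [5, 7, 10, 10, 11, 12, 16, 17, 18, 18]
s4→1 e5→0 s5→1 e7→0 s8→1 s9→2 e10→1 e10→0 s10→1 e11→0 s11→1 e12→0 s13→1 s14→2 s15→3  — peak 3.

3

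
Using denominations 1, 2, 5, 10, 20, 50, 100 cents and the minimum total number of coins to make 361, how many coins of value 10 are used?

Greedy: take as many of the largest coin as possible, then repeat with the remainder.
361 = 3×100 + 1×50 + 1×10 + 1×1
Count of 10: 1

1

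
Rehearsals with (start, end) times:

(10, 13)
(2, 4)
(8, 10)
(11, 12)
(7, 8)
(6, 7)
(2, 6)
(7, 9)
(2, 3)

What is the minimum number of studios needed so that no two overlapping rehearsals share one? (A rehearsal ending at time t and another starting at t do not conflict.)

3

starts: [2, 2, 2, 6, 7, 7, 8, 10, 11]
ends:   [3, 4, 6, 7, 8, 9, 10, 12, 13]
s2→1 s2→2 s2→3  — peak 3.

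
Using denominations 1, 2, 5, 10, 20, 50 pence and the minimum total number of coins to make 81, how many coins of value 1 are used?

1

81 = 1×50 + 1×20 + 1×10 + 1×1
Count of 1: 1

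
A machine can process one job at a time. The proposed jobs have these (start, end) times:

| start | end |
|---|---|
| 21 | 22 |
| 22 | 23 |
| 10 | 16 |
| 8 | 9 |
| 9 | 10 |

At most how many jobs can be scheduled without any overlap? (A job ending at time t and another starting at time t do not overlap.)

Sort by end time and greedily take each interval whose start is ≥ the last chosen end.
Sorted by end: (8,9)  (9,10)  (10,16)  (21,22)  (22,23)
take (8,9); take (9,10); take (10,16); take (21,22); take (22,23).
Selected 5 jobs.

5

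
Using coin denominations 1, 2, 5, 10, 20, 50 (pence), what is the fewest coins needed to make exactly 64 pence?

4

Use the largest denomination that fits, subtract, and repeat.
64 − 1×50→14 − 1×10→4 − 2×2→0
Total coins = 1 + 1 + 2 = 4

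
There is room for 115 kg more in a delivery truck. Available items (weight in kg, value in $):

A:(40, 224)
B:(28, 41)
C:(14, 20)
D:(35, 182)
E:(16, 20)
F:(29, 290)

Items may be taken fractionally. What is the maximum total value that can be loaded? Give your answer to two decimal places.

Ratios (sorted): F 10.00, A 5.60, D 5.20, B 1.46, C 1.43, E 1.25
take F (29 @ 290); take A (40 @ 224); take D (35 @ 182); take 11/28 of B → 16.11. Capacity used 115/115.
Total value = 712.11

712.11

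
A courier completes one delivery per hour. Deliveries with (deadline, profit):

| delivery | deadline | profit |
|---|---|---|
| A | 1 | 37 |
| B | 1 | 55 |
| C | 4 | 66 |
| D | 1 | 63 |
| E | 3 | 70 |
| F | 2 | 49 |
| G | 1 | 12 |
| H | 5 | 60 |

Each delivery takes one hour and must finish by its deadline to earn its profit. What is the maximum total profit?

By profit: E(d3,70), C(d4,66), D(d1,63), H(d5,60), B(d1,55), F(d2,49), A(d1,37), G(d1,12)
E→slot 3; C→slot 4; D→slot 1; H→slot 5; B skipped; F→slot 2; A skipped; G skipped.
Profit = 63 + 49 + 70 + 66 + 60 = 308

308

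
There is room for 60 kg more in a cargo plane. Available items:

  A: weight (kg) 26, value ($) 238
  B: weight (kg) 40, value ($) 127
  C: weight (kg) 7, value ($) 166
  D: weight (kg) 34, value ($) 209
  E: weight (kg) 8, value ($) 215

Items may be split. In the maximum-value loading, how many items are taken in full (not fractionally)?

3

Ratios (sorted): E 26.88, C 23.71, A 9.15, D 6.15, B 3.17
take E (8 @ 215); take C (7 @ 166); take A (26 @ 238); take 19/34 of D → 116.79. Capacity used 60/60.
3 item(s) taken whole; one partial (take 19/34 of D).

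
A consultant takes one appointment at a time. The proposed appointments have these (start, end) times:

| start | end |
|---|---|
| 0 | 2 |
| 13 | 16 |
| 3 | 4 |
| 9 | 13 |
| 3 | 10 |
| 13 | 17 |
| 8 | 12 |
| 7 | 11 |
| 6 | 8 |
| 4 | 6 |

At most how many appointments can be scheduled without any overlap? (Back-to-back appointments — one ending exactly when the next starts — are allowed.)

Greedy by earliest finish: after sorting by end time, pick each interval compatible with the last pick.
By end time: (0,2), (3,4), (4,6), (6,8), (3,10), (7,11), (8,12), (9,13), (13,16), (13,17).
Pick (0,2); next start ≥ 2 → (3,4); next start ≥ 4 → (4,6); next start ≥ 6 → (6,8); next start ≥ 8 → (8,12); next start ≥ 12 → (13,16).
Selected 6 appointments.

6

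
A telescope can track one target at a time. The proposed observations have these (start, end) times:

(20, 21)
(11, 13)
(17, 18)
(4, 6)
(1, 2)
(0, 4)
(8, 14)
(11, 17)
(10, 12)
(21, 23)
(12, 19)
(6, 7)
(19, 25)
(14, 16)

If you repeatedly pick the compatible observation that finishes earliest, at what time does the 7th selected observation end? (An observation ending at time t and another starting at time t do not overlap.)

21

By end time: (1,2), (0,4), (4,6), (6,7), (10,12), (11,13), (8,14), (14,16), (11,17), (17,18), (12,19), (20,21), (21,23), (19,25).
Pick (1,2); next start ≥ 2 → (4,6); next start ≥ 6 → (6,7); next start ≥ 7 → (10,12); next start ≥ 12 → (14,16); next start ≥ 16 → (17,18); next start ≥ 18 → (20,21); next start ≥ 21 → (21,23).
Selected: (1,2) (4,6) (6,7) (10,12) (14,16) (17,18) (20,21) (21,23)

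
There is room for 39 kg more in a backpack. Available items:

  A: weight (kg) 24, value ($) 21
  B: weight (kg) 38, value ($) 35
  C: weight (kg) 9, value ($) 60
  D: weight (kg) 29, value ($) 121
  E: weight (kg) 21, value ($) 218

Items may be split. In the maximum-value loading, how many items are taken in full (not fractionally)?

Order: E (218/21=10.38) > C (60/9=6.67) > D (121/29=4.17) > B (35/38=0.92) > A (21/24=0.88)
Fill: take E (21 @ 218) → take C (9 @ 60) → take 9/29 of D → 37.55; 39/39 used.
2 item(s) taken whole; one partial (take 9/29 of D).

2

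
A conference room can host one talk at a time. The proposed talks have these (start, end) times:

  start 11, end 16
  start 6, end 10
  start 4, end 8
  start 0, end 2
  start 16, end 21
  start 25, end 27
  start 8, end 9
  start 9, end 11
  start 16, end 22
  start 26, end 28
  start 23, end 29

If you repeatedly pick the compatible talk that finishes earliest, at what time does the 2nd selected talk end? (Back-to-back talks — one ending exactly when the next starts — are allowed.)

Order by finish time; keep every interval that doesn't clash with the previous kept one.
Sorted by end: (0,2)  (4,8)  (8,9)  (6,10)  (9,11)  (11,16)  (16,21)  (16,22)  (25,27)  (26,28)  (23,29)
take (0,2); take (4,8); take (8,9); take (9,11); take (11,16); take (16,21); skip (16,22); take (25,27); skip (23,29).
Selected: (0,2) (4,8) (8,9) (9,11) (11,16) (16,21) (25,27)

8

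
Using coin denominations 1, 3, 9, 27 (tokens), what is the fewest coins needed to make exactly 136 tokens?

6

136 − 5×27→1 − 1×1→0
Total coins = 5 + 1 = 6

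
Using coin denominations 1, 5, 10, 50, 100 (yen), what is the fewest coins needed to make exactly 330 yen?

6

Greedy: take as many of the largest coin as possible, then repeat with the remainder.
330 = 3×100 + 3×10
Total coins = 3 + 3 = 6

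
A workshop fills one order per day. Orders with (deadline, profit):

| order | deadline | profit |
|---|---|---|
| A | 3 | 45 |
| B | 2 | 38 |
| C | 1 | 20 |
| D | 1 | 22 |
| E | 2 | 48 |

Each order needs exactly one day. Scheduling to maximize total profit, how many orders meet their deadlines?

Take jobs in profit order; each goes to the latest open slot no later than its deadline.
Profit order: E=48 A=45 B=38 D=22 C=20
Assign: E→slot 2, A→slot 3, B→slot 1, D skipped, C skipped.
Slots: [1:B] [2:E] [3:A]
3 of 5 scheduled.

3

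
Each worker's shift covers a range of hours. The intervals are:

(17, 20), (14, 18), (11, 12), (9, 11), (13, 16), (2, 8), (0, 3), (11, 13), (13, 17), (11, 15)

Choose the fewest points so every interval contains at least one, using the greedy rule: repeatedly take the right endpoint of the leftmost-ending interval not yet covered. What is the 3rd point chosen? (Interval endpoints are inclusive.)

16

By right end: [0,3]  [2,8]  [9,11]  [11,12]  [11,13]  [11,15]  [13,16]  [13,17]  [14,18]  [17,20]
[0,3] uncovered → point at 3; [9,11] uncovered → point at 11; [13,16] uncovered → point at 16; [17,20] uncovered → point at 20.
Points: 3, 11, 16, 20 (4 total).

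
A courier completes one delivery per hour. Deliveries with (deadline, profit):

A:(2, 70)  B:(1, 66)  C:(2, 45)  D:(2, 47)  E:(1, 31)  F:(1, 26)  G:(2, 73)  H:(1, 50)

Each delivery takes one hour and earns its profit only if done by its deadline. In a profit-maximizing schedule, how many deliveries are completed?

Take jobs in profit order; each goes to the latest open slot no later than its deadline.
By profit: G(d2,73), A(d2,70), B(d1,66), H(d1,50), D(d2,47), C(d2,45), E(d1,31), F(d1,26)
G→slot 2; A→slot 1; B skipped; H skipped; D skipped; C skipped; E skipped; F skipped.
2 of 8 scheduled.

2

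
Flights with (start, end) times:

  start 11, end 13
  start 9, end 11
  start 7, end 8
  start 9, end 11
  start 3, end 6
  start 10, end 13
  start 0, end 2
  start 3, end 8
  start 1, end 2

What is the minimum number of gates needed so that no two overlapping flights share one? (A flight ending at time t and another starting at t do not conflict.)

Events (time:±→running): 0:+→1 1:+→2 2:-→1 2:-→0 3:+→1 3:+→2 6:-→1 7:+→2 8:-→1 8:-→0 9:+→1 9:+→2 10:+→3 … peak 3.

3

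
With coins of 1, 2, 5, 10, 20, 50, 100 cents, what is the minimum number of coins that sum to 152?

3

Use the largest denomination that fits, subtract, and repeat.
152 − 1×100→52 − 1×50→2 − 1×2→0
Total coins = 1 + 1 + 1 = 3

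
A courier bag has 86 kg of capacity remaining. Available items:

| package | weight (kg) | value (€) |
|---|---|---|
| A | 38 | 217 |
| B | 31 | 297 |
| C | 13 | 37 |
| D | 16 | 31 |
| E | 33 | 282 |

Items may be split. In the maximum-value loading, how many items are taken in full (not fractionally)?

Greedy by value/weight ratio, highest first.
Order: B (297/31=9.58) > E (282/33=8.55) > A (217/38=5.71) > C (37/13=2.85) > D (31/16=1.94)
Fill: take B (31 @ 297) → take E (33 @ 282) → take 22/38 of A → 125.63; 86/86 used.
2 item(s) taken whole; one partial (take 22/38 of A).

2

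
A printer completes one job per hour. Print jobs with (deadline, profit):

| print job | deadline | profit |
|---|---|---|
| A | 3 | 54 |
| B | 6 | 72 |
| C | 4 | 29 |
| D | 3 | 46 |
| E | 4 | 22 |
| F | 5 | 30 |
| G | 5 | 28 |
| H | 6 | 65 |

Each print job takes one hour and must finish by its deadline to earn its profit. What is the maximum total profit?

Profit order: B=72 H=65 A=54 D=46 F=30 C=29 G=28 E=22
Assign: B→slot 6, H→slot 5, A→slot 3, D→slot 2, F→slot 4, C→slot 1, G skipped, E skipped.
Slots: [1:C] [2:D] [3:A] [4:F] [5:H] [6:B]
Profit = 29 + 46 + 54 + 30 + 65 + 72 = 296

296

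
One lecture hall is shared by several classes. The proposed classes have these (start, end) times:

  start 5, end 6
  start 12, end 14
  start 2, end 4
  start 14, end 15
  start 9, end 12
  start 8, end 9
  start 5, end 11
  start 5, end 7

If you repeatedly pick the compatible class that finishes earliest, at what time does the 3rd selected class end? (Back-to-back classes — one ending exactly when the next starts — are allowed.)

Order by finish time; keep every interval that doesn't clash with the previous kept one.
By end time: (2,4), (5,6), (5,7), (8,9), (5,11), (9,12), (12,14), (14,15).
Pick (2,4); next start ≥ 4 → (5,6); next start ≥ 6 → (8,9); next start ≥ 9 → (9,12); next start ≥ 12 → (12,14); next start ≥ 14 → (14,15).
Selected: (2,4) (5,6) (8,9) (9,12) (12,14) (14,15)

9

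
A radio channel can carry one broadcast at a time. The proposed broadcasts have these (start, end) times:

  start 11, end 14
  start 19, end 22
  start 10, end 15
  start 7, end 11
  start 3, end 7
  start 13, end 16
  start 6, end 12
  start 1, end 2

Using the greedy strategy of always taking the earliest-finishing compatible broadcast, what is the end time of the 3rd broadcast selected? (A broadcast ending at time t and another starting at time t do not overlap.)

By end time: (1,2), (3,7), (7,11), (6,12), (11,14), (10,15), (13,16), (19,22).
Pick (1,2); next start ≥ 2 → (3,7); next start ≥ 7 → (7,11); next start ≥ 11 → (11,14); next start ≥ 14 → (19,22).
Selected: (1,2) (3,7) (7,11) (11,14) (19,22)

11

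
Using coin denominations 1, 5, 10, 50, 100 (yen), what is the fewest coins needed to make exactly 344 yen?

11

344 − 3×100→44 − 4×10→4 − 4×1→0
Total coins = 3 + 4 + 4 = 11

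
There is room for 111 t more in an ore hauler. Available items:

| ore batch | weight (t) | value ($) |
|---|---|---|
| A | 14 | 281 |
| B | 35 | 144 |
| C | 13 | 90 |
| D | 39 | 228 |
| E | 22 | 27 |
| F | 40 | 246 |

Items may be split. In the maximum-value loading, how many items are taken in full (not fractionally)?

4

Ratios (sorted): A 20.07, C 6.92, F 6.15, D 5.85, B 4.11, E 1.23
take A (14 @ 281); take C (13 @ 90); take F (40 @ 246); take D (39 @ 228); take 5/35 of B → 20.57. Capacity used 111/111.
4 item(s) taken whole; one partial (take 5/35 of B).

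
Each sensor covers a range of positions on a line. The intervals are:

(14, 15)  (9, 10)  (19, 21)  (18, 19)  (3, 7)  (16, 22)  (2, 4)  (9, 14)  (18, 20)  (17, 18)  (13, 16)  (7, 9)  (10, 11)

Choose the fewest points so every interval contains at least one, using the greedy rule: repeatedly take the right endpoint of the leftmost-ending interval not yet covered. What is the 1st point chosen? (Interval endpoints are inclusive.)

4

Process intervals by earliest right end; each time one isn't hit yet, stab at its right endpoint.
Sorted: [2,4] [3,7] [7,9] [9,10] [10,11] [9,14] [14,15] [13,16] [17,18] [18,19] [18,20] [19,21] [16,22]
{[2,4],[3,7]} hit by 4; {[7,9],[9,10]} hit by 9; {[10,11],[9,14]} hit by 11; {[14,15],[13,16]} hit by 15; {[17,18],[18,19],[18,20]} hit by 18; {[19,21],[16,22]} hit by 21.
Points: 4, 9, 11, 15, 18, 21 (6 total).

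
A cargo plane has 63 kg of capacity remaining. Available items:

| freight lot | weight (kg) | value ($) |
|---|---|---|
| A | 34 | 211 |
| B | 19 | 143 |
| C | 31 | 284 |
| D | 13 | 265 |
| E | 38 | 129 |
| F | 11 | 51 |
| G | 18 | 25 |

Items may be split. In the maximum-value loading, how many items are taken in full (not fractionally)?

3

Ratios (sorted): D 20.38, C 9.16, B 7.53, A 6.21, F 4.64, E 3.39, G 1.39
take D (13 @ 265); take C (31 @ 284); take B (19 @ 143). Capacity used 63/63.
3 item(s) taken whole.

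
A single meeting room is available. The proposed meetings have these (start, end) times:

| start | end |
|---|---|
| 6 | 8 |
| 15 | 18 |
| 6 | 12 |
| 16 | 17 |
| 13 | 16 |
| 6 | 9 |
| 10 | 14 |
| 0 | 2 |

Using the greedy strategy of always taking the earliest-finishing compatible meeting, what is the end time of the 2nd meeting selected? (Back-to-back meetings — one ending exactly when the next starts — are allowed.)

By end time: (0,2), (6,8), (6,9), (6,12), (10,14), (13,16), (16,17), (15,18).
Pick (0,2); next start ≥ 2 → (6,8); next start ≥ 8 → (10,14); next start ≥ 14 → (16,17).
Selected: (0,2) (6,8) (10,14) (16,17)

8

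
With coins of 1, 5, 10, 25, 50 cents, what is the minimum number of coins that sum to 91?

5

91 − 1×50→41 − 1×25→16 − 1×10→6 − 1×5→1 − 1×1→0
Total coins = 1 + 1 + 1 + 1 + 1 = 5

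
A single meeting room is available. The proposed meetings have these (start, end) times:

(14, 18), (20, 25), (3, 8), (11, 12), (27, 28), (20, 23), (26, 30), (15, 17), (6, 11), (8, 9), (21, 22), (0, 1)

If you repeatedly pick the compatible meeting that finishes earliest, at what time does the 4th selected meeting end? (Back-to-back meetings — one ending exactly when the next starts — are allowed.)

12

Sort by end time and greedily take each interval whose start is ≥ the last chosen end.
By end time: (0,1), (3,8), (8,9), (6,11), (11,12), (15,17), (14,18), (21,22), (20,23), (20,25), (27,28), (26,30).
Pick (0,1); next start ≥ 1 → (3,8); next start ≥ 8 → (8,9); next start ≥ 9 → (11,12); next start ≥ 12 → (15,17); next start ≥ 17 → (21,22); next start ≥ 22 → (27,28).
Selected: (0,1) (3,8) (8,9) (11,12) (15,17) (21,22) (27,28)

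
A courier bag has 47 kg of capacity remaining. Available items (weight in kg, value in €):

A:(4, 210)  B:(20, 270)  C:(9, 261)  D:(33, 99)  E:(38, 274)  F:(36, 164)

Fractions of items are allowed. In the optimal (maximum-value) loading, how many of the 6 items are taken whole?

3

Order: A (210/4=52.50) > C (261/9=29.00) > B (270/20=13.50) > E (274/38=7.21) > F (164/36=4.56) > D (99/33=3.00)
Fill: take A (4 @ 210) → take C (9 @ 261) → take B (20 @ 270) → take 14/38 of E → 100.95; 47/47 used.
3 item(s) taken whole; one partial (take 14/38 of E).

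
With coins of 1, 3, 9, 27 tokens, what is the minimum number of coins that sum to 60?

Greedy: take as many of the largest coin as possible, then repeat with the remainder.
60 = 2×27 + 2×3
Total coins = 2 + 2 = 4

4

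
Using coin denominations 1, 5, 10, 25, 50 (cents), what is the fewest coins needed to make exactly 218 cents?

218 − 4×50→18 − 1×10→8 − 1×5→3 − 3×1→0
Total coins = 4 + 1 + 1 + 3 = 9

9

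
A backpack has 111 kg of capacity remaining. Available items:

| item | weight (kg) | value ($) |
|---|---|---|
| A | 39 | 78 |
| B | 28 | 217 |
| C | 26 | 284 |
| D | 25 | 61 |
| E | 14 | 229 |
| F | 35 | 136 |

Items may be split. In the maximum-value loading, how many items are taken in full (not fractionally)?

4

Sort by value per unit weight and fill in that order.
Order: E (229/14=16.36) > C (284/26=10.92) > B (217/28=7.75) > F (136/35=3.89) > D (61/25=2.44) > A (78/39=2.00)
Fill: take E (14 @ 229) → take C (26 @ 284) → take B (28 @ 217) → take F (35 @ 136) → take 8/25 of D → 19.52; 111/111 used.
4 item(s) taken whole; one partial (take 8/25 of D).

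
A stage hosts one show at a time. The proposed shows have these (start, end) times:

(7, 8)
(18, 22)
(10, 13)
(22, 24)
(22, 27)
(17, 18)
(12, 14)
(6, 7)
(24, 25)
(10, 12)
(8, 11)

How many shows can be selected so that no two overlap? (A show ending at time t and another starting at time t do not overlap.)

8

Sort by end time and greedily take each interval whose start is ≥ the last chosen end.
By end time: (6,7), (7,8), (8,11), (10,12), (10,13), (12,14), (17,18), (18,22), (22,24), (24,25), (22,27).
Pick (6,7); next start ≥ 7 → (7,8); next start ≥ 8 → (8,11); next start ≥ 11 → (12,14); next start ≥ 14 → (17,18); next start ≥ 18 → (18,22); next start ≥ 22 → (22,24); next start ≥ 24 → (24,25).
Selected 8 shows.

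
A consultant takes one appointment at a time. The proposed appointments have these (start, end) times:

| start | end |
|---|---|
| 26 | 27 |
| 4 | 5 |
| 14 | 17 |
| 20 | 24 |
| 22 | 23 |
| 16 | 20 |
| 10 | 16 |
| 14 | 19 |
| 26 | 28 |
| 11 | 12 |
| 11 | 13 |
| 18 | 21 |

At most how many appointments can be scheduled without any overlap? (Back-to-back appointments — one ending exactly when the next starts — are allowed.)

By end time: (4,5), (11,12), (11,13), (10,16), (14,17), (14,19), (16,20), (18,21), (22,23), (20,24), (26,27), (26,28).
Pick (4,5); next start ≥ 5 → (11,12); next start ≥ 12 → (14,17); next start ≥ 17 → (18,21); next start ≥ 21 → (22,23); next start ≥ 23 → (26,27).
Selected 6 appointments.

6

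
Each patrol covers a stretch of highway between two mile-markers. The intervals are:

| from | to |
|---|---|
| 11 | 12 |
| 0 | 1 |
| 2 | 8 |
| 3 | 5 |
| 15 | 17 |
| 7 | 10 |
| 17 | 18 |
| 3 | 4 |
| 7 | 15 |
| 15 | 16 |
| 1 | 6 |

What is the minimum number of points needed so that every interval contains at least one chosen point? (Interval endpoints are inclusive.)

6

Sorted: [0,1] [3,4] [3,5] [1,6] [2,8] [7,10] [11,12] [7,15] [15,16] [15,17] [17,18]
{[0,1]} hit by 1; {[3,4],[3,5],[1,6],[2,8]} hit by 4; {[7,10]} hit by 10; {[11,12],[7,15]} hit by 12; {[15,16],[15,17]} hit by 16; {[17,18]} hit by 18.
Points: 1, 4, 10, 12, 16, 18 (6 total).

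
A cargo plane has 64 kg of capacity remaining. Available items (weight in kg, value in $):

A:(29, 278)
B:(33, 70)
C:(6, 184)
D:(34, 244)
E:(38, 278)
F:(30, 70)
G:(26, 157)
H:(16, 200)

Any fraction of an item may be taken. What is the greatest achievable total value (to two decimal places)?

Greedy by value/weight ratio, highest first.
Ratios (sorted): C 30.67, H 12.50, A 9.59, E 7.32, D 7.18, G 6.04, F 2.33, B 2.12
take C (6 @ 184); take H (16 @ 200); take A (29 @ 278); take 13/38 of E → 95.11. Capacity used 64/64.
Total value = 757.11

757.11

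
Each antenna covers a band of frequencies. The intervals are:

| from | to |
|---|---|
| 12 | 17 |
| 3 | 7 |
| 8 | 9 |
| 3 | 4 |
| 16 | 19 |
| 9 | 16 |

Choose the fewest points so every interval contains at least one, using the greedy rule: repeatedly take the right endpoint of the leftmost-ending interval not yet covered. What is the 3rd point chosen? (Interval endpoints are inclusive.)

17

Sort by right endpoint; whenever an interval is uncovered, place a point at its right end.
By right end: [3,4]  [3,7]  [8,9]  [9,16]  [12,17]  [16,19]
[3,4] uncovered → point at 4; [8,9] uncovered → point at 9; [12,17] uncovered → point at 17.
Points: 4, 9, 17 (3 total).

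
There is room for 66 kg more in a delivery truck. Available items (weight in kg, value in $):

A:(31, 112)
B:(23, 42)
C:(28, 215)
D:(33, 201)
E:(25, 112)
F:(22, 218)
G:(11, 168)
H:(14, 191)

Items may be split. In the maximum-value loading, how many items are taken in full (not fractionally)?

3

Order: G (168/11=15.27) > H (191/14=13.64) > F (218/22=9.91) > C (215/28=7.68) > D (201/33=6.09) > E (112/25=4.48) > A (112/31=3.61) > B (42/23=1.83)
Fill: take G (11 @ 168) → take H (14 @ 191) → take F (22 @ 218) → take 19/28 of C → 145.89; 66/66 used.
3 item(s) taken whole; one partial (take 19/28 of C).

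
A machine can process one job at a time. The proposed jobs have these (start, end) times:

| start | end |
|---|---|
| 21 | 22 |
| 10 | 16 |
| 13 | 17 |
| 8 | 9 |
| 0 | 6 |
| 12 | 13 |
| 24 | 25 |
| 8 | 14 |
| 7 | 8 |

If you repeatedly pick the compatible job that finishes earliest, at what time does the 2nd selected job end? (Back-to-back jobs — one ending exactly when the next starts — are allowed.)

Sorted by end: (0,6)  (7,8)  (8,9)  (12,13)  (8,14)  (10,16)  (13,17)  (21,22)  (24,25)
take (0,6); take (7,8); take (8,9); take (12,13); take (13,17); take (21,22); take (24,25).
Selected: (0,6) (7,8) (8,9) (12,13) (13,17) (21,22) (24,25)

8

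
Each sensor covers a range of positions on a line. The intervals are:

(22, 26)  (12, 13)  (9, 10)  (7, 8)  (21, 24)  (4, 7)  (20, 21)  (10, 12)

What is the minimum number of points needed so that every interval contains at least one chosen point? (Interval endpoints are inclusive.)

5

Process intervals by earliest right end; each time one isn't hit yet, stab at its right endpoint.
Sorted: [4,7] [7,8] [9,10] [10,12] [12,13] [20,21] [21,24] [22,26]
{[4,7],[7,8]} hit by 7; {[9,10],[10,12]} hit by 10; {[12,13]} hit by 13; {[20,21],[21,24]} hit by 21; {[22,26]} hit by 26.
Points: 7, 10, 13, 21, 26 (5 total).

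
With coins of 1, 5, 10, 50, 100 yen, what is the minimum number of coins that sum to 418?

418 − 4×100→18 − 1×10→8 − 1×5→3 − 3×1→0
Total coins = 4 + 1 + 1 + 3 = 9

9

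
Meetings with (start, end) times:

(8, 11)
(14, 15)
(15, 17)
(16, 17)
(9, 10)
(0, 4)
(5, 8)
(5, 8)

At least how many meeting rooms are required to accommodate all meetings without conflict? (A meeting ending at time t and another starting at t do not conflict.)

Events (time:±→running): 0:+→1 4:-→0 5:+→1 5:+→2 … peak 2.

2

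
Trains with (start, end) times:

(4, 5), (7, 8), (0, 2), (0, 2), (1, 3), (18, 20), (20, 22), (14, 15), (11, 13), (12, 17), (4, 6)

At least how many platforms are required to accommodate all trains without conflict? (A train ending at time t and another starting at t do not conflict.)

starts: [0, 0, 1, 4, 4, 7, 11, 12, 14, 18, 20]
ends:   [2, 2, 3, 5, 6, 8, 13, 15, 17, 20, 22]
s0→1 s0→2 s1→3  — peak 3.

3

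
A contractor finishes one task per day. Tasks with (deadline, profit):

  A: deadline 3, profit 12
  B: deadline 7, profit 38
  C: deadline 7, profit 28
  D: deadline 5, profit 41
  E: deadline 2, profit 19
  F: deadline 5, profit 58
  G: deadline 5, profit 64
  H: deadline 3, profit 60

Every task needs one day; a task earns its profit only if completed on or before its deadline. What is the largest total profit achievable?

By profit: G(d5,64), H(d3,60), F(d5,58), D(d5,41), B(d7,38), C(d7,28), E(d2,19), A(d3,12)
G→slot 5; H→slot 3; F→slot 4; D→slot 2; B→slot 7; C→slot 6; E→slot 1; A skipped.
Profit = 19 + 41 + 60 + 58 + 64 + 28 + 38 = 308

308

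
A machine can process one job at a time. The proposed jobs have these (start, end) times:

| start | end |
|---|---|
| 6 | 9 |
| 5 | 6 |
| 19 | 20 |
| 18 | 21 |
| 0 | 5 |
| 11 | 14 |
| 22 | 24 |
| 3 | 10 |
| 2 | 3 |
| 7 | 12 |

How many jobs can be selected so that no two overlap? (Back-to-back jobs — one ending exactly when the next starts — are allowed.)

By end time: (2,3), (0,5), (5,6), (6,9), (3,10), (7,12), (11,14), (19,20), (18,21), (22,24).
Pick (2,3); next start ≥ 3 → (5,6); next start ≥ 6 → (6,9); next start ≥ 9 → (11,14); next start ≥ 14 → (19,20); next start ≥ 20 → (22,24).
Selected 6 jobs.

6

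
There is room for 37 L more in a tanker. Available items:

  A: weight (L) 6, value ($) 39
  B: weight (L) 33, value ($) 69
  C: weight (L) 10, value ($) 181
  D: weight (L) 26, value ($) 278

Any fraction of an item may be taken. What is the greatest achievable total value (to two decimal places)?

465.50

Sort by value per unit weight and fill in that order.
Order: C (181/10=18.10) > D (278/26=10.69) > A (39/6=6.50) > B (69/33=2.09)
Fill: take C (10 @ 181) → take D (26 @ 278) → take 1/6 of A → 6.50; 37/37 used.
Total value = 465.50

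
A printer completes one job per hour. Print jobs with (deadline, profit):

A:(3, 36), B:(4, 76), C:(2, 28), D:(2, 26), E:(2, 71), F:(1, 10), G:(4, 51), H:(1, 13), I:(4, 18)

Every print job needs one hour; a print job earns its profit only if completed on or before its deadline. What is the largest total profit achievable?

Sort by profit descending; place each in the latest free slot ≤ its deadline.
By profit: B(d4,76), E(d2,71), G(d4,51), A(d3,36), C(d2,28), D(d2,26), I(d4,18), H(d1,13), F(d1,10)
B→slot 4; E→slot 2; G→slot 3; A→slot 1; C skipped; D skipped; I skipped; H skipped; F skipped.
Profit = 36 + 71 + 51 + 76 = 234

234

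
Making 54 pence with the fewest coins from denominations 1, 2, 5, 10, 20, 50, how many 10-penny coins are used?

0

54 − 1×50→4 − 2×2→0
Count of 10: 0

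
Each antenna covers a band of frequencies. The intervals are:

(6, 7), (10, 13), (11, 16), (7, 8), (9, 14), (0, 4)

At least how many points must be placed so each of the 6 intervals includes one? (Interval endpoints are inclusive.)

Process intervals by earliest right end; each time one isn't hit yet, stab at its right endpoint.
Sorted: [0,4] [6,7] [7,8] [10,13] [9,14] [11,16]
{[0,4]} hit by 4; {[6,7],[7,8]} hit by 7; {[10,13],[9,14],[11,16]} hit by 13.
Points: 4, 7, 13 (3 total).

3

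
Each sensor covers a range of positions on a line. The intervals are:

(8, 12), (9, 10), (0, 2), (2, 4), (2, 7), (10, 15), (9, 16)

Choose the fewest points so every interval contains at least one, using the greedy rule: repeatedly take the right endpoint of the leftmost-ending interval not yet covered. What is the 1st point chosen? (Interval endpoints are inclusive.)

Sort by right endpoint; whenever an interval is uncovered, place a point at its right end.
By right end: [0,2]  [2,4]  [2,7]  [9,10]  [8,12]  [10,15]  [9,16]
[0,2] uncovered → point at 2; [9,10] uncovered → point at 10.
Points: 2, 10 (2 total).

2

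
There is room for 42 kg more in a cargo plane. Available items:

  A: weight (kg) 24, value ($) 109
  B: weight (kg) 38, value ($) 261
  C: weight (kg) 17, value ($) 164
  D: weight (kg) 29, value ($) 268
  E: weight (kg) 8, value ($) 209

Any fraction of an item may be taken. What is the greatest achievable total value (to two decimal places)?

Sort by value per unit weight and fill in that order.
Ratios (sorted): E 26.12, C 9.65, D 9.24, B 6.87, A 4.54
take E (8 @ 209); take C (17 @ 164); take 17/29 of D → 157.10. Capacity used 42/42.
Total value = 530.10

530.10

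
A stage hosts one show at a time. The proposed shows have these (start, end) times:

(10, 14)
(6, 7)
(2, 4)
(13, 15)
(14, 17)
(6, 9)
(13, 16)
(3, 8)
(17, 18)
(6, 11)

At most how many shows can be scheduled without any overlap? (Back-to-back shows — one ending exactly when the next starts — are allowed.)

By end time: (2,4), (6,7), (3,8), (6,9), (6,11), (10,14), (13,15), (13,16), (14,17), (17,18).
Pick (2,4); next start ≥ 4 → (6,7); next start ≥ 7 → (10,14); next start ≥ 14 → (14,17); next start ≥ 17 → (17,18).
Selected 5 shows.

5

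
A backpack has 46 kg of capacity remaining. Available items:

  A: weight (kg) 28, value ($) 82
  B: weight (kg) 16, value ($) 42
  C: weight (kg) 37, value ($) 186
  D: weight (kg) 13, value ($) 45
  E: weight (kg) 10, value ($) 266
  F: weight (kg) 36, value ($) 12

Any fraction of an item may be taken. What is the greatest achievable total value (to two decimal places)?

446.97

Ratios (sorted): E 26.60, C 5.03, D 3.46, A 2.93, B 2.62, F 0.33
take E (10 @ 266); take 36/37 of C → 180.97. Capacity used 46/46.
Total value = 446.97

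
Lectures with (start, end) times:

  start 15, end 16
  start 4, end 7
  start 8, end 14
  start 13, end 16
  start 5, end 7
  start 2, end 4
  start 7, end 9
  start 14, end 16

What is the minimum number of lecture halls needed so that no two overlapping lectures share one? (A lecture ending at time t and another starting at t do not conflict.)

3

The answer is the maximum number of intervals overlapping at any instant.
Events (time:±→running): 2:+→1 4:-→0 4:+→1 5:+→2 7:-→1 7:-→0 7:+→1 8:+→2 9:-→1 13:+→2 14:-→1 14:+→2 15:+→3 … peak 3.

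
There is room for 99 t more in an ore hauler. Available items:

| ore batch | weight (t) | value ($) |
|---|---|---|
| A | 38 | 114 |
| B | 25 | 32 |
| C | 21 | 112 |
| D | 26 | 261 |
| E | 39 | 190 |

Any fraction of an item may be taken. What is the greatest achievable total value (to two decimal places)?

Sort by value per unit weight and fill in that order.
Order: D (261/26=10.04) > C (112/21=5.33) > E (190/39=4.87) > A (114/38=3.00) > B (32/25=1.28)
Fill: take D (26 @ 261) → take C (21 @ 112) → take E (39 @ 190) → take 13/38 of A → 39.00; 99/99 used.
Total value = 602.00

602.00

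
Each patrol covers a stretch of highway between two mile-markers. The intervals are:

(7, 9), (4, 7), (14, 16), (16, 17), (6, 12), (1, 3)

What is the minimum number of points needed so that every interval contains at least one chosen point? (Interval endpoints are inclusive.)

Sort by right endpoint; whenever an interval is uncovered, place a point at its right end.
By right end: [1,3]  [4,7]  [7,9]  [6,12]  [14,16]  [16,17]
[1,3] uncovered → point at 3; [4,7] uncovered → point at 7; [14,16] uncovered → point at 16.
Points: 3, 7, 16 (3 total).

3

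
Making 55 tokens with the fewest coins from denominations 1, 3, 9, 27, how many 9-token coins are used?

0

Greedy: take as many of the largest coin as possible, then repeat with the remainder.
55 = 2×27 + 1×1
Count of 9: 0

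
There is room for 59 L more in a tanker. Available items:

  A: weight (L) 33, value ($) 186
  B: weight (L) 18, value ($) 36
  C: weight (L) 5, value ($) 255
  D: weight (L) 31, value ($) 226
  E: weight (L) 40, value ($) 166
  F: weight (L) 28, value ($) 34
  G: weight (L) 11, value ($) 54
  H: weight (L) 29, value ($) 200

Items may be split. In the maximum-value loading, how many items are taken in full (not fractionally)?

Sort by value per unit weight and fill in that order.
Order: C (255/5=51.00) > D (226/31=7.29) > H (200/29=6.90) > A (186/33=5.64) > G (54/11=4.91) > E (166/40=4.15) > B (36/18=2.00) > F (34/28=1.21)
Fill: take C (5 @ 255) → take D (31 @ 226) → take 23/29 of H → 158.62; 59/59 used.
2 item(s) taken whole; one partial (take 23/29 of H).

2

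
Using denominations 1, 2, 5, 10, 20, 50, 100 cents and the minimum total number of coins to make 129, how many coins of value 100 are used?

Use the largest denomination that fits, subtract, and repeat.
129 = 1×100 + 1×20 + 1×5 + 2×2
Count of 100: 1

1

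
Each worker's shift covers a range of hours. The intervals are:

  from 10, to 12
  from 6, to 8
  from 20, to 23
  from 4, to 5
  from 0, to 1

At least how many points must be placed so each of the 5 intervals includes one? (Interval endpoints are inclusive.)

5

Process intervals by earliest right end; each time one isn't hit yet, stab at its right endpoint.
By right end: [0,1]  [4,5]  [6,8]  [10,12]  [20,23]
[0,1] uncovered → point at 1; [4,5] uncovered → point at 5; [6,8] uncovered → point at 8; [10,12] uncovered → point at 12; [20,23] uncovered → point at 23.
Points: 1, 5, 8, 12, 23 (5 total).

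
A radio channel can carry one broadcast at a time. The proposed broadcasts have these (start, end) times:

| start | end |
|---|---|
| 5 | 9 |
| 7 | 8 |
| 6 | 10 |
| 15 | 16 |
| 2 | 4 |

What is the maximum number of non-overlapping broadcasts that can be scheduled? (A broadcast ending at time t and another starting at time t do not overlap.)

Order by finish time; keep every interval that doesn't clash with the previous kept one.
By end time: (2,4), (7,8), (5,9), (6,10), (15,16).
Pick (2,4); next start ≥ 4 → (7,8); next start ≥ 8 → (15,16).
Selected 3 broadcasts.

3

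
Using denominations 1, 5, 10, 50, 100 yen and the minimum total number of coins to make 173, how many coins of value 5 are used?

173 = 1×100 + 1×50 + 2×10 + 3×1
Count of 5: 0

0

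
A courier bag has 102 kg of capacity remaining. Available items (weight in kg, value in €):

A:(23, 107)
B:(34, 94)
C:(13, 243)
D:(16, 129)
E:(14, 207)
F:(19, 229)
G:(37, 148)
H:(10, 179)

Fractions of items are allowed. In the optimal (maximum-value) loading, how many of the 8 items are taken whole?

6

Ratios (sorted): C 18.69, H 17.90, E 14.79, F 12.05, D 8.06, A 4.65, G 4.00, B 2.76
take C (13 @ 243); take H (10 @ 179); take E (14 @ 207); take F (19 @ 229); take D (16 @ 129); take A (23 @ 107); take 7/37 of G → 28.00. Capacity used 102/102.
6 item(s) taken whole; one partial (take 7/37 of G).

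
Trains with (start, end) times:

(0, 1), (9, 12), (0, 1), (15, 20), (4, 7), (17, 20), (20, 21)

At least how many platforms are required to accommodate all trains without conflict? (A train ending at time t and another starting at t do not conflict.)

2

starts: [0, 0, 4, 9, 15, 17, 20]
ends:   [1, 1, 7, 12, 20, 20, 21]
s0→1 s0→2  — peak 2.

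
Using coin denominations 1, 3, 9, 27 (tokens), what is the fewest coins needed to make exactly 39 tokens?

Greedy: take as many of the largest coin as possible, then repeat with the remainder.
39 − 1×27→12 − 1×9→3 − 1×3→0
Total coins = 1 + 1 + 1 = 3

3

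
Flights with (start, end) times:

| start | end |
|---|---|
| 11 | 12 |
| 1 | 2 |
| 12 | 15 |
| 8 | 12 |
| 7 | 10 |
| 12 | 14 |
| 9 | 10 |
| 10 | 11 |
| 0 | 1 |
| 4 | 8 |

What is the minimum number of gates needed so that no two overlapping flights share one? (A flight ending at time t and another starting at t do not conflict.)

3

Count concurrent intervals with a sweep; the peak is the room count.
starts: [0, 1, 4, 7, 8, 9, 10, 11, 12, 12]
ends:   [1, 2, 8, 10, 10, 11, 12, 12, 14, 15]
s0→1 e1→0 s1→1 e2→0 s4→1 s7→2 e8→1 s8→2 s9→3  — peak 3.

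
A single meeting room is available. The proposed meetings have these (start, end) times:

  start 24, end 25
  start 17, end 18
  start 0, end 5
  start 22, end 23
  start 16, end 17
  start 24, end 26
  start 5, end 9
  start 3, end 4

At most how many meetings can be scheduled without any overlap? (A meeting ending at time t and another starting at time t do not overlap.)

By end time: (3,4), (0,5), (5,9), (16,17), (17,18), (22,23), (24,25), (24,26).
Pick (3,4); next start ≥ 4 → (5,9); next start ≥ 9 → (16,17); next start ≥ 17 → (17,18); next start ≥ 18 → (22,23); next start ≥ 23 → (24,25).
Selected 6 meetings.

6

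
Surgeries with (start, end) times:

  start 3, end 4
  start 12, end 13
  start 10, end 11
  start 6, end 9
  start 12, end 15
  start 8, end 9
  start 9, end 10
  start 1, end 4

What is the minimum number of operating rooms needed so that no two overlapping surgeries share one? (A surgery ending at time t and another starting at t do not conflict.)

2

starts: [1, 3, 6, 8, 9, 10, 12, 12]
ends:   [4, 4, 9, 9, 10, 11, 13, 15]
s1→1 s3→2  — peak 2.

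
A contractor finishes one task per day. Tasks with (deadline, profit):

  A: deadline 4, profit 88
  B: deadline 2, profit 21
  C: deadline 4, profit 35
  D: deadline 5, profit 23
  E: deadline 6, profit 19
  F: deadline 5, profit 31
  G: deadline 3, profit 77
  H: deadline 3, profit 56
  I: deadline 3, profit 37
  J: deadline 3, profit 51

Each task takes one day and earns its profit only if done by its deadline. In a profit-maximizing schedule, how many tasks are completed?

6

Sort by profit descending; place each in the latest free slot ≤ its deadline.
Profit order: A=88 G=77 H=56 J=51 I=37 C=35 F=31 D=23 B=21 E=19
Assign: A→slot 4, G→slot 3, H→slot 2, J→slot 1, I skipped, C skipped, F→slot 5, D skipped, B skipped, E→slot 6.
Slots: [1:J] [2:H] [3:G] [4:A] [5:F] [6:E]
6 of 10 scheduled.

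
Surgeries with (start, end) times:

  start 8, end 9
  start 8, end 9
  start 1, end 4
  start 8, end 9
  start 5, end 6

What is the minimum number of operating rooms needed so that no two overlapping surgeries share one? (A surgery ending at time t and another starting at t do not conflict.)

Count concurrent intervals with a sweep; the peak is the room count.
starts: [1, 5, 8, 8, 8]
ends:   [4, 6, 9, 9, 9]
s1→1 e4→0 s5→1 e6→0 s8→1 s8→2 s8→3  — peak 3.

3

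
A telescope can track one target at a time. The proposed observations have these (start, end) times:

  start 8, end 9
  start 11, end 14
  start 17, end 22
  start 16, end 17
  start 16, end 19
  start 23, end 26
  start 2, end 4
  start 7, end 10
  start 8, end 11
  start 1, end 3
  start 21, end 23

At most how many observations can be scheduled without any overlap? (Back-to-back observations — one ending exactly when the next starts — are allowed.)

Greedy by earliest finish: after sorting by end time, pick each interval compatible with the last pick.
Sorted by end: (1,3)  (2,4)  (8,9)  (7,10)  (8,11)  (11,14)  (16,17)  (16,19)  (17,22)  (21,23)  (23,26)
take (1,3); skip (2,4); take (8,9); skip (7,10); skip (8,11); take (11,14); take (16,17); skip (16,19); take (17,22); skip (21,23); take (23,26).
Selected 6 observations.

6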